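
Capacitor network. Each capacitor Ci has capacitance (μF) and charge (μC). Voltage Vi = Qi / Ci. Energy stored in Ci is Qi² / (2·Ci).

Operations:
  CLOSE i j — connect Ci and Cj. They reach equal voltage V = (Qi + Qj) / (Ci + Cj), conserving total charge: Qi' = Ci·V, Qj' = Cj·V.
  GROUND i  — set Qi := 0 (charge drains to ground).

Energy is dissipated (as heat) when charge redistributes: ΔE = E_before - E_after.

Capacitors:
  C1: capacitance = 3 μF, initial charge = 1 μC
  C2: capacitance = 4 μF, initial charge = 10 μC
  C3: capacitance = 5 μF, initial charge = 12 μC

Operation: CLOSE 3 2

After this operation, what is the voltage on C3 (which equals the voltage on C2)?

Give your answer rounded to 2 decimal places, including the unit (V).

Initial: C1(3μF, Q=1μC, V=0.33V), C2(4μF, Q=10μC, V=2.50V), C3(5μF, Q=12μC, V=2.40V)
Op 1: CLOSE 3-2: Q_total=22.00, C_total=9.00, V=2.44; Q3=12.22, Q2=9.78; dissipated=0.011

Answer: 2.44 V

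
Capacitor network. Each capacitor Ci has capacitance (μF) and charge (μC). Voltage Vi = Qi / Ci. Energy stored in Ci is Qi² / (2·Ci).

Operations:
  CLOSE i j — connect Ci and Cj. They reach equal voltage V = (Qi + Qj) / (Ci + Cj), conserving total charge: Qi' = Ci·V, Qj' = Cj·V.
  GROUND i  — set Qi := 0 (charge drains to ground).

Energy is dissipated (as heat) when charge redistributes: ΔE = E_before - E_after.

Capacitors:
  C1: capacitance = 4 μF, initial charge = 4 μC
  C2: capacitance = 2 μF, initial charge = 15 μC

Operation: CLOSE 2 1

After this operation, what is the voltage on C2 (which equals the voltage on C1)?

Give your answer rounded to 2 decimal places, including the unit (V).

Initial: C1(4μF, Q=4μC, V=1.00V), C2(2μF, Q=15μC, V=7.50V)
Op 1: CLOSE 2-1: Q_total=19.00, C_total=6.00, V=3.17; Q2=6.33, Q1=12.67; dissipated=28.167

Answer: 3.17 V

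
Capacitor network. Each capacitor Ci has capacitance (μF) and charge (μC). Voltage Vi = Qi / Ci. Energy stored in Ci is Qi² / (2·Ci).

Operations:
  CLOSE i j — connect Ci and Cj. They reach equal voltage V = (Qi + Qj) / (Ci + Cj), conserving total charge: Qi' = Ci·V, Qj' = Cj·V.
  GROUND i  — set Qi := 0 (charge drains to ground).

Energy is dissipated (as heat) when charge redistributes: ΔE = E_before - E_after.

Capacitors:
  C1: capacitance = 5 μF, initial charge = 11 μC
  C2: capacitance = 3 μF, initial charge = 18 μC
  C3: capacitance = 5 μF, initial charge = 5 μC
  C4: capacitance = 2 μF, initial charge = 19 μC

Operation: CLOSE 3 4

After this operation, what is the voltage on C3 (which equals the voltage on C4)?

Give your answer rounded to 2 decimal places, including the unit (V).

Answer: 3.43 V

Derivation:
Initial: C1(5μF, Q=11μC, V=2.20V), C2(3μF, Q=18μC, V=6.00V), C3(5μF, Q=5μC, V=1.00V), C4(2μF, Q=19μC, V=9.50V)
Op 1: CLOSE 3-4: Q_total=24.00, C_total=7.00, V=3.43; Q3=17.14, Q4=6.86; dissipated=51.607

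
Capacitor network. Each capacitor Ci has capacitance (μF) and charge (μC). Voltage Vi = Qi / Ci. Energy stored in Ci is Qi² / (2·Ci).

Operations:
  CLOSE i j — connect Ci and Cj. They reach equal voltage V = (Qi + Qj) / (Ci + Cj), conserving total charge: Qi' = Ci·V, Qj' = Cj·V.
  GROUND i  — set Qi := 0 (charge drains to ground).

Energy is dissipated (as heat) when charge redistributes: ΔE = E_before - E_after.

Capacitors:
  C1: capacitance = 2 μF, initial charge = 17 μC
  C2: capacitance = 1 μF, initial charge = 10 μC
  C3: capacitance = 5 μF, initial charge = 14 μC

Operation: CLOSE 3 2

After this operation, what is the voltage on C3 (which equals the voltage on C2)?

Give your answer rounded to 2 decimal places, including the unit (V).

Initial: C1(2μF, Q=17μC, V=8.50V), C2(1μF, Q=10μC, V=10.00V), C3(5μF, Q=14μC, V=2.80V)
Op 1: CLOSE 3-2: Q_total=24.00, C_total=6.00, V=4.00; Q3=20.00, Q2=4.00; dissipated=21.600

Answer: 4.00 V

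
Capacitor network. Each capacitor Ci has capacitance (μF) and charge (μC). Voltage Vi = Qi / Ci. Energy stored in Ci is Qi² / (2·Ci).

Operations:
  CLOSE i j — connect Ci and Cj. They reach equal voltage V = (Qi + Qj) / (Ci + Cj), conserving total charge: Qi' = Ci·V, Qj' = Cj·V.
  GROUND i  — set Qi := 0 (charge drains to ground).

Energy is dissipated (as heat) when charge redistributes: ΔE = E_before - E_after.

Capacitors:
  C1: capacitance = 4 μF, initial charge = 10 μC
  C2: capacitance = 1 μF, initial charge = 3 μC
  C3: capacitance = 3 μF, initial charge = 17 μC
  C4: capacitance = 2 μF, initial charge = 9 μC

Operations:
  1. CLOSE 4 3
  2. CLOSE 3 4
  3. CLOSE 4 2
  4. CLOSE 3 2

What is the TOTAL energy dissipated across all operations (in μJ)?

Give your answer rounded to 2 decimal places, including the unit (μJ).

Initial: C1(4μF, Q=10μC, V=2.50V), C2(1μF, Q=3μC, V=3.00V), C3(3μF, Q=17μC, V=5.67V), C4(2μF, Q=9μC, V=4.50V)
Op 1: CLOSE 4-3: Q_total=26.00, C_total=5.00, V=5.20; Q4=10.40, Q3=15.60; dissipated=0.817
Op 2: CLOSE 3-4: Q_total=26.00, C_total=5.00, V=5.20; Q3=15.60, Q4=10.40; dissipated=0.000
Op 3: CLOSE 4-2: Q_total=13.40, C_total=3.00, V=4.47; Q4=8.93, Q2=4.47; dissipated=1.613
Op 4: CLOSE 3-2: Q_total=20.07, C_total=4.00, V=5.02; Q3=15.05, Q2=5.02; dissipated=0.202
Total dissipated: 2.632 μJ

Answer: 2.63 μJ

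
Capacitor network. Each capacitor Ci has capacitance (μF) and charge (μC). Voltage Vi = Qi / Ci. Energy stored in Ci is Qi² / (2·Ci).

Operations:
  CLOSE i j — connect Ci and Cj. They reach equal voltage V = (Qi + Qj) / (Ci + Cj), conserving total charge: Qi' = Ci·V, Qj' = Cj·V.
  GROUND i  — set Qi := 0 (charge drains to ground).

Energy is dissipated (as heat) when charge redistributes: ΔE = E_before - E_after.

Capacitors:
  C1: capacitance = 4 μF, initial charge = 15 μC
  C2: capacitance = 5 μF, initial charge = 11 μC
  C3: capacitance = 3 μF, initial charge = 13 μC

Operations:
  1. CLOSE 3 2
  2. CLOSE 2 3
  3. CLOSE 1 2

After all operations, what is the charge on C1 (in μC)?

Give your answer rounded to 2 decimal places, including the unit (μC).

Answer: 13.33 μC

Derivation:
Initial: C1(4μF, Q=15μC, V=3.75V), C2(5μF, Q=11μC, V=2.20V), C3(3μF, Q=13μC, V=4.33V)
Op 1: CLOSE 3-2: Q_total=24.00, C_total=8.00, V=3.00; Q3=9.00, Q2=15.00; dissipated=4.267
Op 2: CLOSE 2-3: Q_total=24.00, C_total=8.00, V=3.00; Q2=15.00, Q3=9.00; dissipated=0.000
Op 3: CLOSE 1-2: Q_total=30.00, C_total=9.00, V=3.33; Q1=13.33, Q2=16.67; dissipated=0.625
Final charges: Q1=13.33, Q2=16.67, Q3=9.00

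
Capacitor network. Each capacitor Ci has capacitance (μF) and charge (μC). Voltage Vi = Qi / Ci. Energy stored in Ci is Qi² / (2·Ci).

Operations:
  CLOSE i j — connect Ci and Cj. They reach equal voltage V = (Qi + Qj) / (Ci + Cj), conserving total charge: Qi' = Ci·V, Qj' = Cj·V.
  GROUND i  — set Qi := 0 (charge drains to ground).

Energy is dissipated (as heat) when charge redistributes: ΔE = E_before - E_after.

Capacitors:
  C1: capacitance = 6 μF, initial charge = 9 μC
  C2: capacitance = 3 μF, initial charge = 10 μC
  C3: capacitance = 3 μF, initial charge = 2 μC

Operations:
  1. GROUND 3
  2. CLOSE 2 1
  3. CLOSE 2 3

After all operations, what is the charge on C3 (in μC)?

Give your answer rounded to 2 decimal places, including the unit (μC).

Initial: C1(6μF, Q=9μC, V=1.50V), C2(3μF, Q=10μC, V=3.33V), C3(3μF, Q=2μC, V=0.67V)
Op 1: GROUND 3: Q3=0; energy lost=0.667
Op 2: CLOSE 2-1: Q_total=19.00, C_total=9.00, V=2.11; Q2=6.33, Q1=12.67; dissipated=3.361
Op 3: CLOSE 2-3: Q_total=6.33, C_total=6.00, V=1.06; Q2=3.17, Q3=3.17; dissipated=3.343
Final charges: Q1=12.67, Q2=3.17, Q3=3.17

Answer: 3.17 μC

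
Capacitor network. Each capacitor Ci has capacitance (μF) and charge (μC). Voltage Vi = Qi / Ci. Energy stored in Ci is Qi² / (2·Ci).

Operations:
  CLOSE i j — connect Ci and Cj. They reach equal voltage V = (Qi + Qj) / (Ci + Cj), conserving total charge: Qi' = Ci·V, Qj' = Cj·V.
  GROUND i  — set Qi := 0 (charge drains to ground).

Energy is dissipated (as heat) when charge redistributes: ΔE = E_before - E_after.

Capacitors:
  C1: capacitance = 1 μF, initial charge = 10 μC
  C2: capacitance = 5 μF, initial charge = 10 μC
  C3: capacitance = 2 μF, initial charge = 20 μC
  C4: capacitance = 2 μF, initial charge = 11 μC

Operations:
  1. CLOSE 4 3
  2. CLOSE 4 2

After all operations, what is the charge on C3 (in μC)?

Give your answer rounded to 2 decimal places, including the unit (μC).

Initial: C1(1μF, Q=10μC, V=10.00V), C2(5μF, Q=10μC, V=2.00V), C3(2μF, Q=20μC, V=10.00V), C4(2μF, Q=11μC, V=5.50V)
Op 1: CLOSE 4-3: Q_total=31.00, C_total=4.00, V=7.75; Q4=15.50, Q3=15.50; dissipated=10.125
Op 2: CLOSE 4-2: Q_total=25.50, C_total=7.00, V=3.64; Q4=7.29, Q2=18.21; dissipated=23.616
Final charges: Q1=10.00, Q2=18.21, Q3=15.50, Q4=7.29

Answer: 15.50 μC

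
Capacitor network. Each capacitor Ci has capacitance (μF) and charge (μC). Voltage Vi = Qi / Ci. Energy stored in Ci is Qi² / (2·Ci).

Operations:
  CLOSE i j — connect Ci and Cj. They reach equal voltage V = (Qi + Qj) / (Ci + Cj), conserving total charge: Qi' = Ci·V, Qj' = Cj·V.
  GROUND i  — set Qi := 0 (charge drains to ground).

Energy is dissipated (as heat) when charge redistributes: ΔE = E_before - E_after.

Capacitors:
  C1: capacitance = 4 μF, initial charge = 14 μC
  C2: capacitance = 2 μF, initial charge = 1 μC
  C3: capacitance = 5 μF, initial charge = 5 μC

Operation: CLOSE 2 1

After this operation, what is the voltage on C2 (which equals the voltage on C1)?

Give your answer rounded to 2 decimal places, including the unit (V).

Answer: 2.50 V

Derivation:
Initial: C1(4μF, Q=14μC, V=3.50V), C2(2μF, Q=1μC, V=0.50V), C3(5μF, Q=5μC, V=1.00V)
Op 1: CLOSE 2-1: Q_total=15.00, C_total=6.00, V=2.50; Q2=5.00, Q1=10.00; dissipated=6.000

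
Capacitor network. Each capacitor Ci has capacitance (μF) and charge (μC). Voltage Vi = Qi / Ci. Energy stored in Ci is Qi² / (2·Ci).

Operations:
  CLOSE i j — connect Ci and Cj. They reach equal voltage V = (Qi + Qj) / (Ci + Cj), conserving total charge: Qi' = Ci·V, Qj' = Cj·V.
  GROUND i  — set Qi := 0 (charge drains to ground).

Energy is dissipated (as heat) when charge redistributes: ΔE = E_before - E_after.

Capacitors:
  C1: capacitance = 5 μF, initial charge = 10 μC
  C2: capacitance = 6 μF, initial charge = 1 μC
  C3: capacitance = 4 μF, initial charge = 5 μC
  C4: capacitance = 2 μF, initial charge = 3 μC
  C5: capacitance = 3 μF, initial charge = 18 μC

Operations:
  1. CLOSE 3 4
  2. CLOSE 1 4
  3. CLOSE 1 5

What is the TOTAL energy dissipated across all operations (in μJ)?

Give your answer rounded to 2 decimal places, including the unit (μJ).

Initial: C1(5μF, Q=10μC, V=2.00V), C2(6μF, Q=1μC, V=0.17V), C3(4μF, Q=5μC, V=1.25V), C4(2μF, Q=3μC, V=1.50V), C5(3μF, Q=18μC, V=6.00V)
Op 1: CLOSE 3-4: Q_total=8.00, C_total=6.00, V=1.33; Q3=5.33, Q4=2.67; dissipated=0.042
Op 2: CLOSE 1-4: Q_total=12.67, C_total=7.00, V=1.81; Q1=9.05, Q4=3.62; dissipated=0.317
Op 3: CLOSE 1-5: Q_total=27.05, C_total=8.00, V=3.38; Q1=16.90, Q5=10.14; dissipated=16.463
Total dissipated: 16.822 μJ

Answer: 16.82 μJ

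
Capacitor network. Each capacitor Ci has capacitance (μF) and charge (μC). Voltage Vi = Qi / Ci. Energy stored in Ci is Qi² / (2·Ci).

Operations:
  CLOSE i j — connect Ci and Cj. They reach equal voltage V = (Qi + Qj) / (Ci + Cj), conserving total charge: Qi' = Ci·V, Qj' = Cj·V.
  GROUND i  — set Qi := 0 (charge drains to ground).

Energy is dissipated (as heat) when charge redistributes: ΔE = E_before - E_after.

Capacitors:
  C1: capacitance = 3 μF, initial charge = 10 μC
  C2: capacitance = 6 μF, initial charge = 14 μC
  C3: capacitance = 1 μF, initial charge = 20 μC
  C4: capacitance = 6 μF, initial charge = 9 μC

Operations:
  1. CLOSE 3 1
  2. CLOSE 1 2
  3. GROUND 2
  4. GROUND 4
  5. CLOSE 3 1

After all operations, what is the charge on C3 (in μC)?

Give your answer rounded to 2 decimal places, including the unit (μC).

Answer: 4.92 μC

Derivation:
Initial: C1(3μF, Q=10μC, V=3.33V), C2(6μF, Q=14μC, V=2.33V), C3(1μF, Q=20μC, V=20.00V), C4(6μF, Q=9μC, V=1.50V)
Op 1: CLOSE 3-1: Q_total=30.00, C_total=4.00, V=7.50; Q3=7.50, Q1=22.50; dissipated=104.167
Op 2: CLOSE 1-2: Q_total=36.50, C_total=9.00, V=4.06; Q1=12.17, Q2=24.33; dissipated=26.694
Op 3: GROUND 2: Q2=0; energy lost=49.343
Op 4: GROUND 4: Q4=0; energy lost=6.750
Op 5: CLOSE 3-1: Q_total=19.67, C_total=4.00, V=4.92; Q3=4.92, Q1=14.75; dissipated=4.449
Final charges: Q1=14.75, Q2=0.00, Q3=4.92, Q4=0.00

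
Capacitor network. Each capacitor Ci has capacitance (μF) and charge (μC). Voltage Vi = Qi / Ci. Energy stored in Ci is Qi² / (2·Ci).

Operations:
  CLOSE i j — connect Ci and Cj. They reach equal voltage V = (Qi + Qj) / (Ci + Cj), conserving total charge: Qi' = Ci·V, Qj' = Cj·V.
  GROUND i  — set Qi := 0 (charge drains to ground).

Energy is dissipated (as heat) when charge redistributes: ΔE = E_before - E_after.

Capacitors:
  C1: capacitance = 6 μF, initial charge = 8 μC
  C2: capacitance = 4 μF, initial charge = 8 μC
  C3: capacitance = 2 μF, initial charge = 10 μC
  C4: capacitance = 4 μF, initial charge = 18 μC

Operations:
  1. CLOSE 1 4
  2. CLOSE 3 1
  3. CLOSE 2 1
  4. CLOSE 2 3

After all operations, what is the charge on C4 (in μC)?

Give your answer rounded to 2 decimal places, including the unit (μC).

Answer: 10.40 μC

Derivation:
Initial: C1(6μF, Q=8μC, V=1.33V), C2(4μF, Q=8μC, V=2.00V), C3(2μF, Q=10μC, V=5.00V), C4(4μF, Q=18μC, V=4.50V)
Op 1: CLOSE 1-4: Q_total=26.00, C_total=10.00, V=2.60; Q1=15.60, Q4=10.40; dissipated=12.033
Op 2: CLOSE 3-1: Q_total=25.60, C_total=8.00, V=3.20; Q3=6.40, Q1=19.20; dissipated=4.320
Op 3: CLOSE 2-1: Q_total=27.20, C_total=10.00, V=2.72; Q2=10.88, Q1=16.32; dissipated=1.728
Op 4: CLOSE 2-3: Q_total=17.28, C_total=6.00, V=2.88; Q2=11.52, Q3=5.76; dissipated=0.154
Final charges: Q1=16.32, Q2=11.52, Q3=5.76, Q4=10.40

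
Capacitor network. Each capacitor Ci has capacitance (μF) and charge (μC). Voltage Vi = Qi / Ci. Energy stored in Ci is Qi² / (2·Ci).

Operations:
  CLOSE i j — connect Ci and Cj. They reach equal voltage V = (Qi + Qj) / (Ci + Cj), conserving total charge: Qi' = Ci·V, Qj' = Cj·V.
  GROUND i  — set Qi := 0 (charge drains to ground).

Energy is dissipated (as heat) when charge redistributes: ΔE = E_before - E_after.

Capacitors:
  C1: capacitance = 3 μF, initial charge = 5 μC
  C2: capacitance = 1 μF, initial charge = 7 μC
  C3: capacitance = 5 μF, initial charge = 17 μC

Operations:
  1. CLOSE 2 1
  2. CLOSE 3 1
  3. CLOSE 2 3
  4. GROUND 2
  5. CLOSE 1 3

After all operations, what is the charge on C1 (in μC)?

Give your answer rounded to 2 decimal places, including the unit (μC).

Answer: 9.67 μC

Derivation:
Initial: C1(3μF, Q=5μC, V=1.67V), C2(1μF, Q=7μC, V=7.00V), C3(5μF, Q=17μC, V=3.40V)
Op 1: CLOSE 2-1: Q_total=12.00, C_total=4.00, V=3.00; Q2=3.00, Q1=9.00; dissipated=10.667
Op 2: CLOSE 3-1: Q_total=26.00, C_total=8.00, V=3.25; Q3=16.25, Q1=9.75; dissipated=0.150
Op 3: CLOSE 2-3: Q_total=19.25, C_total=6.00, V=3.21; Q2=3.21, Q3=16.04; dissipated=0.026
Op 4: GROUND 2: Q2=0; energy lost=5.147
Op 5: CLOSE 1-3: Q_total=25.79, C_total=8.00, V=3.22; Q1=9.67, Q3=16.12; dissipated=0.002
Final charges: Q1=9.67, Q2=0.00, Q3=16.12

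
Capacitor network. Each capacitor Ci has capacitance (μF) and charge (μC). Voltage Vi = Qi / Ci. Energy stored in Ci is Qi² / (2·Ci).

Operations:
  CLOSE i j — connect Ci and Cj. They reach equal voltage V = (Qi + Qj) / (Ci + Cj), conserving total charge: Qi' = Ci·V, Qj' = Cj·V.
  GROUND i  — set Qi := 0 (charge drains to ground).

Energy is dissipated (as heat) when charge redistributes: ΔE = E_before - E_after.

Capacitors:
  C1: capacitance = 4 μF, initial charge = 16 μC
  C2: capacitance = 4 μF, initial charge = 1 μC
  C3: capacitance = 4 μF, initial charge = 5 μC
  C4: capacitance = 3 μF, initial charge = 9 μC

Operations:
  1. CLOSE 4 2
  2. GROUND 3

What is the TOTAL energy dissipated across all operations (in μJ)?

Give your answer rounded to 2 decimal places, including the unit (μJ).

Initial: C1(4μF, Q=16μC, V=4.00V), C2(4μF, Q=1μC, V=0.25V), C3(4μF, Q=5μC, V=1.25V), C4(3μF, Q=9μC, V=3.00V)
Op 1: CLOSE 4-2: Q_total=10.00, C_total=7.00, V=1.43; Q4=4.29, Q2=5.71; dissipated=6.482
Op 2: GROUND 3: Q3=0; energy lost=3.125
Total dissipated: 9.607 μJ

Answer: 9.61 μJ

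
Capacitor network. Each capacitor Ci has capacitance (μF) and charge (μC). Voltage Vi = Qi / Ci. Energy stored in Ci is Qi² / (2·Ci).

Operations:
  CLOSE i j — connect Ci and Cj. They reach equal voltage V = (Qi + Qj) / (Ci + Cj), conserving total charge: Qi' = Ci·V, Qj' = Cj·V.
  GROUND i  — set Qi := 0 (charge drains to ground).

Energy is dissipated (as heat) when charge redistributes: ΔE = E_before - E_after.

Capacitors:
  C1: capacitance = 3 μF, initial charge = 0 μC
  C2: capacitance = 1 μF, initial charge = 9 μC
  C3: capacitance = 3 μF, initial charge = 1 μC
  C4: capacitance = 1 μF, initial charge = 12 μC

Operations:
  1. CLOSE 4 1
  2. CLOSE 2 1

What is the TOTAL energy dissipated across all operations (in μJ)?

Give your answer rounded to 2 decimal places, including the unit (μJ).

Answer: 67.50 μJ

Derivation:
Initial: C1(3μF, Q=0μC, V=0.00V), C2(1μF, Q=9μC, V=9.00V), C3(3μF, Q=1μC, V=0.33V), C4(1μF, Q=12μC, V=12.00V)
Op 1: CLOSE 4-1: Q_total=12.00, C_total=4.00, V=3.00; Q4=3.00, Q1=9.00; dissipated=54.000
Op 2: CLOSE 2-1: Q_total=18.00, C_total=4.00, V=4.50; Q2=4.50, Q1=13.50; dissipated=13.500
Total dissipated: 67.500 μJ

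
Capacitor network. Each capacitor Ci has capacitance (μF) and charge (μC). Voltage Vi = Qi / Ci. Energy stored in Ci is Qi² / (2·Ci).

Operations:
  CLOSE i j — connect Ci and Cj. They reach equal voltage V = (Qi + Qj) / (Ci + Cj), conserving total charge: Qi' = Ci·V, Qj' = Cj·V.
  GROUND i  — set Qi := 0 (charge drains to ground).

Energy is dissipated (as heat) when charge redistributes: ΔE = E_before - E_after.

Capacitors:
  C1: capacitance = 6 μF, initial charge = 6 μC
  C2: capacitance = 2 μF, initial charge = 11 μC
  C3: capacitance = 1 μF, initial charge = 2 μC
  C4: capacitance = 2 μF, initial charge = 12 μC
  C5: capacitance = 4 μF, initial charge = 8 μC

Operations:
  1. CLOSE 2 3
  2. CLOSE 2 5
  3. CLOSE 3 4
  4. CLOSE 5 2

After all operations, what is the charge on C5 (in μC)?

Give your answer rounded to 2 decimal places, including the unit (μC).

Answer: 11.11 μC

Derivation:
Initial: C1(6μF, Q=6μC, V=1.00V), C2(2μF, Q=11μC, V=5.50V), C3(1μF, Q=2μC, V=2.00V), C4(2μF, Q=12μC, V=6.00V), C5(4μF, Q=8μC, V=2.00V)
Op 1: CLOSE 2-3: Q_total=13.00, C_total=3.00, V=4.33; Q2=8.67, Q3=4.33; dissipated=4.083
Op 2: CLOSE 2-5: Q_total=16.67, C_total=6.00, V=2.78; Q2=5.56, Q5=11.11; dissipated=3.630
Op 3: CLOSE 3-4: Q_total=16.33, C_total=3.00, V=5.44; Q3=5.44, Q4=10.89; dissipated=0.926
Op 4: CLOSE 5-2: Q_total=16.67, C_total=6.00, V=2.78; Q5=11.11, Q2=5.56; dissipated=0.000
Final charges: Q1=6.00, Q2=5.56, Q3=5.44, Q4=10.89, Q5=11.11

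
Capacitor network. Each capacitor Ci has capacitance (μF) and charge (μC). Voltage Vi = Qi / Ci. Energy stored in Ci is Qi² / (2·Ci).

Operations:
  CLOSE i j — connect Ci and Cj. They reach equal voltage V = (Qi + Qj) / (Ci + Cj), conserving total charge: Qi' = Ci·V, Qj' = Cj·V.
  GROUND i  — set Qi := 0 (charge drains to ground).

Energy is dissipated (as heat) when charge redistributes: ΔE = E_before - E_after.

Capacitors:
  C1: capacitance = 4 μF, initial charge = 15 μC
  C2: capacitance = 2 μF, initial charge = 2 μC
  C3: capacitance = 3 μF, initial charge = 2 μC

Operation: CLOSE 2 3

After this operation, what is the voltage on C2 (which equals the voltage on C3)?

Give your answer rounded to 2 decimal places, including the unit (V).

Answer: 0.80 V

Derivation:
Initial: C1(4μF, Q=15μC, V=3.75V), C2(2μF, Q=2μC, V=1.00V), C3(3μF, Q=2μC, V=0.67V)
Op 1: CLOSE 2-3: Q_total=4.00, C_total=5.00, V=0.80; Q2=1.60, Q3=2.40; dissipated=0.067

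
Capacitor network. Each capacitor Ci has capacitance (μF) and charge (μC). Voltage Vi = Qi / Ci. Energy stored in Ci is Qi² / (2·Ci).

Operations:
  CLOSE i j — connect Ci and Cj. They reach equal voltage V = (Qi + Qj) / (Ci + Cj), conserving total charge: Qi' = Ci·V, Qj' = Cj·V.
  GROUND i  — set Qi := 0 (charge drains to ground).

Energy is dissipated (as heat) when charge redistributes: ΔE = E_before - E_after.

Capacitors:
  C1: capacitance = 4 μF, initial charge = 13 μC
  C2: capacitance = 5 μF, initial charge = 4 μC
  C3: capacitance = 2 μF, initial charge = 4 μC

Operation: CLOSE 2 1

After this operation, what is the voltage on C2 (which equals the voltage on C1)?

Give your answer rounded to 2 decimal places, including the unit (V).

Initial: C1(4μF, Q=13μC, V=3.25V), C2(5μF, Q=4μC, V=0.80V), C3(2μF, Q=4μC, V=2.00V)
Op 1: CLOSE 2-1: Q_total=17.00, C_total=9.00, V=1.89; Q2=9.44, Q1=7.56; dissipated=6.669

Answer: 1.89 V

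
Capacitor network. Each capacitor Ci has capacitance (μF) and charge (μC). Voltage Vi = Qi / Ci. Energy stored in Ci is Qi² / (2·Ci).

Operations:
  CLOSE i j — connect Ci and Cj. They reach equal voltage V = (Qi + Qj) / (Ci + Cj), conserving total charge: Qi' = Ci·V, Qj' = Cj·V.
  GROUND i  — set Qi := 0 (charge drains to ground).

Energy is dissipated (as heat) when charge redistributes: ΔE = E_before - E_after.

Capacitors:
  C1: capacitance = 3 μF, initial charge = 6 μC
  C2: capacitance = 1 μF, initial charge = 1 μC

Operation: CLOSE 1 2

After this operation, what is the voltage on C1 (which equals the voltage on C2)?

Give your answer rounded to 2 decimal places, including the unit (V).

Answer: 1.75 V

Derivation:
Initial: C1(3μF, Q=6μC, V=2.00V), C2(1μF, Q=1μC, V=1.00V)
Op 1: CLOSE 1-2: Q_total=7.00, C_total=4.00, V=1.75; Q1=5.25, Q2=1.75; dissipated=0.375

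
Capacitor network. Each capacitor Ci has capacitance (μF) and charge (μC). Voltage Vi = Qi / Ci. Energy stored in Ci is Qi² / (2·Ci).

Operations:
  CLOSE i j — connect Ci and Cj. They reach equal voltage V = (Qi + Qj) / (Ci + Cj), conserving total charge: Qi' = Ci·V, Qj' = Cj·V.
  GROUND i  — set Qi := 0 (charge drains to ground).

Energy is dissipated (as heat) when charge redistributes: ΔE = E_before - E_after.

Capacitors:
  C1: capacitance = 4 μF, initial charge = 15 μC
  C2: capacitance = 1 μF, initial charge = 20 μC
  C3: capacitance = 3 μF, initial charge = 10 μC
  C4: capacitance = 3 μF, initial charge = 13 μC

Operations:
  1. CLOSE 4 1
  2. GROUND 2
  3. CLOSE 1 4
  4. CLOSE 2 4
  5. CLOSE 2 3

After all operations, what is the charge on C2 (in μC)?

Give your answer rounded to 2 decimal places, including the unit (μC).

Answer: 3.25 μC

Derivation:
Initial: C1(4μF, Q=15μC, V=3.75V), C2(1μF, Q=20μC, V=20.00V), C3(3μF, Q=10μC, V=3.33V), C4(3μF, Q=13μC, V=4.33V)
Op 1: CLOSE 4-1: Q_total=28.00, C_total=7.00, V=4.00; Q4=12.00, Q1=16.00; dissipated=0.292
Op 2: GROUND 2: Q2=0; energy lost=200.000
Op 3: CLOSE 1-4: Q_total=28.00, C_total=7.00, V=4.00; Q1=16.00, Q4=12.00; dissipated=0.000
Op 4: CLOSE 2-4: Q_total=12.00, C_total=4.00, V=3.00; Q2=3.00, Q4=9.00; dissipated=6.000
Op 5: CLOSE 2-3: Q_total=13.00, C_total=4.00, V=3.25; Q2=3.25, Q3=9.75; dissipated=0.042
Final charges: Q1=16.00, Q2=3.25, Q3=9.75, Q4=9.00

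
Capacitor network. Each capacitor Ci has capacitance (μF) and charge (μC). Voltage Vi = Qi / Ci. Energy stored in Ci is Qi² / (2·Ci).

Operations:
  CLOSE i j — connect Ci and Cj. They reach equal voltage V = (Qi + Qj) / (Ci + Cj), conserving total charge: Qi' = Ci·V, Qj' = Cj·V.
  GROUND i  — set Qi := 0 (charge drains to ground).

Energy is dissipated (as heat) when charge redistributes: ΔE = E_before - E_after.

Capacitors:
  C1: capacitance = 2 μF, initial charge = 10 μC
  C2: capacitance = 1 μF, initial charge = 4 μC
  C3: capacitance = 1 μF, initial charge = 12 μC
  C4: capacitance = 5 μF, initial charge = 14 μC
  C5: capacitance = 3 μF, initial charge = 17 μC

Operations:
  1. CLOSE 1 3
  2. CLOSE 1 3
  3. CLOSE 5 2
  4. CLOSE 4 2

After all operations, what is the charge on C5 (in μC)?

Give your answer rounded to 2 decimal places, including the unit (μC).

Answer: 15.75 μC

Derivation:
Initial: C1(2μF, Q=10μC, V=5.00V), C2(1μF, Q=4μC, V=4.00V), C3(1μF, Q=12μC, V=12.00V), C4(5μF, Q=14μC, V=2.80V), C5(3μF, Q=17μC, V=5.67V)
Op 1: CLOSE 1-3: Q_total=22.00, C_total=3.00, V=7.33; Q1=14.67, Q3=7.33; dissipated=16.333
Op 2: CLOSE 1-3: Q_total=22.00, C_total=3.00, V=7.33; Q1=14.67, Q3=7.33; dissipated=0.000
Op 3: CLOSE 5-2: Q_total=21.00, C_total=4.00, V=5.25; Q5=15.75, Q2=5.25; dissipated=1.042
Op 4: CLOSE 4-2: Q_total=19.25, C_total=6.00, V=3.21; Q4=16.04, Q2=3.21; dissipated=2.501
Final charges: Q1=14.67, Q2=3.21, Q3=7.33, Q4=16.04, Q5=15.75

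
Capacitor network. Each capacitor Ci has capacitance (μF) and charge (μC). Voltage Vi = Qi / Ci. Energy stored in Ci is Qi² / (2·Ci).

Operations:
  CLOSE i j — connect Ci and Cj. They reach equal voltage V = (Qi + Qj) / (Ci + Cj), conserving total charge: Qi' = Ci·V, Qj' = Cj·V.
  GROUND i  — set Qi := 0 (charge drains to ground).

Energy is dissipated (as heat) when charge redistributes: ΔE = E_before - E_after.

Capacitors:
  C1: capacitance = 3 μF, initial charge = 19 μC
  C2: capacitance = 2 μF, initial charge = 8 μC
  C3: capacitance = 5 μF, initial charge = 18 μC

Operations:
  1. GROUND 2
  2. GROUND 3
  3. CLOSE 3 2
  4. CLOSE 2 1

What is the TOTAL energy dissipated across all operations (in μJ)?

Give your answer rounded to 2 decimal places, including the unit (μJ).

Answer: 72.47 μJ

Derivation:
Initial: C1(3μF, Q=19μC, V=6.33V), C2(2μF, Q=8μC, V=4.00V), C3(5μF, Q=18μC, V=3.60V)
Op 1: GROUND 2: Q2=0; energy lost=16.000
Op 2: GROUND 3: Q3=0; energy lost=32.400
Op 3: CLOSE 3-2: Q_total=0.00, C_total=7.00, V=0.00; Q3=0.00, Q2=0.00; dissipated=0.000
Op 4: CLOSE 2-1: Q_total=19.00, C_total=5.00, V=3.80; Q2=7.60, Q1=11.40; dissipated=24.067
Total dissipated: 72.467 μJ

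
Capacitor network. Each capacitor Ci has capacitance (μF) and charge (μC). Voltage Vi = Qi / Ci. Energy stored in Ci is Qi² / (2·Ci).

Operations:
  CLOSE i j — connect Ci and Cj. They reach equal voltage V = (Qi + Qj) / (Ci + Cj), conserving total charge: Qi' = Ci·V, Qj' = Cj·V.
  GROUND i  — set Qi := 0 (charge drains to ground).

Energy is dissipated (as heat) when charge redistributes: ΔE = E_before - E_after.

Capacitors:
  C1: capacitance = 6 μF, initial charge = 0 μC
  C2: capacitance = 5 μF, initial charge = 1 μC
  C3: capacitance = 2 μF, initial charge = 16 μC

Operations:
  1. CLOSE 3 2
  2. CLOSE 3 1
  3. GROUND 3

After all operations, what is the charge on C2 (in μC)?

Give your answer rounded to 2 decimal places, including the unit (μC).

Answer: 12.14 μC

Derivation:
Initial: C1(6μF, Q=0μC, V=0.00V), C2(5μF, Q=1μC, V=0.20V), C3(2μF, Q=16μC, V=8.00V)
Op 1: CLOSE 3-2: Q_total=17.00, C_total=7.00, V=2.43; Q3=4.86, Q2=12.14; dissipated=43.457
Op 2: CLOSE 3-1: Q_total=4.86, C_total=8.00, V=0.61; Q3=1.21, Q1=3.64; dissipated=4.423
Op 3: GROUND 3: Q3=0; energy lost=0.369
Final charges: Q1=3.64, Q2=12.14, Q3=0.00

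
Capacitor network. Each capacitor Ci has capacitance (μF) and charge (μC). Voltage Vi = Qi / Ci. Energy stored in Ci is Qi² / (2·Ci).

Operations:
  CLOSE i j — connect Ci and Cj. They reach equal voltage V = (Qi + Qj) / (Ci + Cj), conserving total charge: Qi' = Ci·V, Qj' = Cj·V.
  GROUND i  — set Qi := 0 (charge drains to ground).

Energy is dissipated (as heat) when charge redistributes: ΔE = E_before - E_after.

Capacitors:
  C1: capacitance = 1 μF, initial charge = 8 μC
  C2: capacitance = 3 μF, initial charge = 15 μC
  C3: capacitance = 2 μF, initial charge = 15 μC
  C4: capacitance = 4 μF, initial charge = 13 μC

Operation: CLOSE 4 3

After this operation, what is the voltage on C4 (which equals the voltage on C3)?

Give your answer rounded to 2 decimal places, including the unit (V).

Initial: C1(1μF, Q=8μC, V=8.00V), C2(3μF, Q=15μC, V=5.00V), C3(2μF, Q=15μC, V=7.50V), C4(4μF, Q=13μC, V=3.25V)
Op 1: CLOSE 4-3: Q_total=28.00, C_total=6.00, V=4.67; Q4=18.67, Q3=9.33; dissipated=12.042

Answer: 4.67 V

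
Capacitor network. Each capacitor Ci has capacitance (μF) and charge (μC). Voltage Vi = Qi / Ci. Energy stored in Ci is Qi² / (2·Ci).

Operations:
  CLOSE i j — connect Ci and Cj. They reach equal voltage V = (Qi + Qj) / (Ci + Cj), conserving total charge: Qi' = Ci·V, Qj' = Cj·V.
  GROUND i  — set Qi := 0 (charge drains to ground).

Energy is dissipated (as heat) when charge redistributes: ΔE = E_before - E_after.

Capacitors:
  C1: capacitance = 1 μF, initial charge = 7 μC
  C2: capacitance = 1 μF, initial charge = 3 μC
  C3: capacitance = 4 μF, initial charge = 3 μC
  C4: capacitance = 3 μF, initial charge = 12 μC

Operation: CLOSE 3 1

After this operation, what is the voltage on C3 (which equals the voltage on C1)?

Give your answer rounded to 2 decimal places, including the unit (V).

Answer: 2.00 V

Derivation:
Initial: C1(1μF, Q=7μC, V=7.00V), C2(1μF, Q=3μC, V=3.00V), C3(4μF, Q=3μC, V=0.75V), C4(3μF, Q=12μC, V=4.00V)
Op 1: CLOSE 3-1: Q_total=10.00, C_total=5.00, V=2.00; Q3=8.00, Q1=2.00; dissipated=15.625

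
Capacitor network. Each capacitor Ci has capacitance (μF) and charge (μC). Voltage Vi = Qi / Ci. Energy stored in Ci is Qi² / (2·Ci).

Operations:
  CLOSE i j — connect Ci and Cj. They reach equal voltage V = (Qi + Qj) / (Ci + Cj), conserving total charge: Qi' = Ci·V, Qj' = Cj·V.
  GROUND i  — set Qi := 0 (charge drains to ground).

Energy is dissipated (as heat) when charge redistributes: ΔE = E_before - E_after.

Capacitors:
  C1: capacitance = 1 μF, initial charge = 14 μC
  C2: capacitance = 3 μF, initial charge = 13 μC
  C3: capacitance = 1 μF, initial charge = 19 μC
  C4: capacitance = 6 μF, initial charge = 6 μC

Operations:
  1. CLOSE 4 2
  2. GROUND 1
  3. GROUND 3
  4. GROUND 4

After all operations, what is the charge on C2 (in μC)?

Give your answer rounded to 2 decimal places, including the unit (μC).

Answer: 6.33 μC

Derivation:
Initial: C1(1μF, Q=14μC, V=14.00V), C2(3μF, Q=13μC, V=4.33V), C3(1μF, Q=19μC, V=19.00V), C4(6μF, Q=6μC, V=1.00V)
Op 1: CLOSE 4-2: Q_total=19.00, C_total=9.00, V=2.11; Q4=12.67, Q2=6.33; dissipated=11.111
Op 2: GROUND 1: Q1=0; energy lost=98.000
Op 3: GROUND 3: Q3=0; energy lost=180.500
Op 4: GROUND 4: Q4=0; energy lost=13.370
Final charges: Q1=0.00, Q2=6.33, Q3=0.00, Q4=0.00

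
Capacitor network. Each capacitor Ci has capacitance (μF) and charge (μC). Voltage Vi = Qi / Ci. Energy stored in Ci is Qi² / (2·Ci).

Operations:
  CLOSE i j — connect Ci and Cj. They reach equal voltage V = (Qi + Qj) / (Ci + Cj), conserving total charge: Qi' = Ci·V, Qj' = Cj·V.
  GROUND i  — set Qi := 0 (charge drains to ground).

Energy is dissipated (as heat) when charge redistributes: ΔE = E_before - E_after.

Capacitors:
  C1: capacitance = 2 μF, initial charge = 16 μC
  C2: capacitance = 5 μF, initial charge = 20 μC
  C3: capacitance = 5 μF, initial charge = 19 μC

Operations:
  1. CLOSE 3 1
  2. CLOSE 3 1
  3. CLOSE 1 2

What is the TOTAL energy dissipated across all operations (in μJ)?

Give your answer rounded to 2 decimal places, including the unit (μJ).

Initial: C1(2μF, Q=16μC, V=8.00V), C2(5μF, Q=20μC, V=4.00V), C3(5μF, Q=19μC, V=3.80V)
Op 1: CLOSE 3-1: Q_total=35.00, C_total=7.00, V=5.00; Q3=25.00, Q1=10.00; dissipated=12.600
Op 2: CLOSE 3-1: Q_total=35.00, C_total=7.00, V=5.00; Q3=25.00, Q1=10.00; dissipated=0.000
Op 3: CLOSE 1-2: Q_total=30.00, C_total=7.00, V=4.29; Q1=8.57, Q2=21.43; dissipated=0.714
Total dissipated: 13.314 μJ

Answer: 13.31 μJ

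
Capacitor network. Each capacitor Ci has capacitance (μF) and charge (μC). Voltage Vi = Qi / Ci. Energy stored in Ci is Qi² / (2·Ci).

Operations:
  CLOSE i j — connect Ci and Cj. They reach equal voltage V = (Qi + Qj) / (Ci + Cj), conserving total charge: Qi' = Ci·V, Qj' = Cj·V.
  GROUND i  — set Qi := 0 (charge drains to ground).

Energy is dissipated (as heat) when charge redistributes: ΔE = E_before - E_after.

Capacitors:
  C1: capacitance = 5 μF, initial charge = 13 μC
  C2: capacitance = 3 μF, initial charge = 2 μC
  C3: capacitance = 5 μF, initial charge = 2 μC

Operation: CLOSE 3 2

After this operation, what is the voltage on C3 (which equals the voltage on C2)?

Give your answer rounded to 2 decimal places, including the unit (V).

Initial: C1(5μF, Q=13μC, V=2.60V), C2(3μF, Q=2μC, V=0.67V), C3(5μF, Q=2μC, V=0.40V)
Op 1: CLOSE 3-2: Q_total=4.00, C_total=8.00, V=0.50; Q3=2.50, Q2=1.50; dissipated=0.067

Answer: 0.50 V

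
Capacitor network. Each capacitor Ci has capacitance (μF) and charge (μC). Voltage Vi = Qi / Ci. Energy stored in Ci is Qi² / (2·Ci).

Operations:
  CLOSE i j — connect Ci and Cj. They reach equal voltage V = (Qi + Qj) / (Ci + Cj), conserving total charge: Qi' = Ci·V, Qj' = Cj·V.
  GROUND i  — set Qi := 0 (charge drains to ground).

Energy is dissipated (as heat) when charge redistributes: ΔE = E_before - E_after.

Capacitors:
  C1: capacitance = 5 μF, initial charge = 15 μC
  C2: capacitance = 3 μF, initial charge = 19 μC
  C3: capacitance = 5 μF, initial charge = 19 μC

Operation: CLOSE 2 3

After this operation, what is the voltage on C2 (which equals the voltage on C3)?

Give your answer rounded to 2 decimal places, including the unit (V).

Initial: C1(5μF, Q=15μC, V=3.00V), C2(3μF, Q=19μC, V=6.33V), C3(5μF, Q=19μC, V=3.80V)
Op 1: CLOSE 2-3: Q_total=38.00, C_total=8.00, V=4.75; Q2=14.25, Q3=23.75; dissipated=6.017

Answer: 4.75 V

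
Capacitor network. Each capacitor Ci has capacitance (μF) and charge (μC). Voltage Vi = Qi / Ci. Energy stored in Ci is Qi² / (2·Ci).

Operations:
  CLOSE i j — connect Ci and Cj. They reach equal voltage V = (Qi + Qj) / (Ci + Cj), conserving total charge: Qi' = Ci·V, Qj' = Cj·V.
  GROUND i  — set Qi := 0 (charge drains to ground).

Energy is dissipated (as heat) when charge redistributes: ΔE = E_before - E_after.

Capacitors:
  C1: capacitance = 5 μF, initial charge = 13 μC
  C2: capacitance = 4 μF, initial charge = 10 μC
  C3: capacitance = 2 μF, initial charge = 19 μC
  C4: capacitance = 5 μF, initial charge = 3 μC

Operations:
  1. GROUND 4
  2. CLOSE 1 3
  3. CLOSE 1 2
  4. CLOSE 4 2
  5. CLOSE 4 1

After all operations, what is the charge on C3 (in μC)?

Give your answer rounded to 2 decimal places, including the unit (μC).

Answer: 9.14 μC

Derivation:
Initial: C1(5μF, Q=13μC, V=2.60V), C2(4μF, Q=10μC, V=2.50V), C3(2μF, Q=19μC, V=9.50V), C4(5μF, Q=3μC, V=0.60V)
Op 1: GROUND 4: Q4=0; energy lost=0.900
Op 2: CLOSE 1-3: Q_total=32.00, C_total=7.00, V=4.57; Q1=22.86, Q3=9.14; dissipated=34.007
Op 3: CLOSE 1-2: Q_total=32.86, C_total=9.00, V=3.65; Q1=18.25, Q2=14.60; dissipated=4.768
Op 4: CLOSE 4-2: Q_total=14.60, C_total=9.00, V=1.62; Q4=8.11, Q2=6.49; dissipated=14.809
Op 5: CLOSE 4-1: Q_total=26.37, C_total=10.00, V=2.64; Q4=13.18, Q1=13.18; dissipated=5.142
Final charges: Q1=13.18, Q2=6.49, Q3=9.14, Q4=13.18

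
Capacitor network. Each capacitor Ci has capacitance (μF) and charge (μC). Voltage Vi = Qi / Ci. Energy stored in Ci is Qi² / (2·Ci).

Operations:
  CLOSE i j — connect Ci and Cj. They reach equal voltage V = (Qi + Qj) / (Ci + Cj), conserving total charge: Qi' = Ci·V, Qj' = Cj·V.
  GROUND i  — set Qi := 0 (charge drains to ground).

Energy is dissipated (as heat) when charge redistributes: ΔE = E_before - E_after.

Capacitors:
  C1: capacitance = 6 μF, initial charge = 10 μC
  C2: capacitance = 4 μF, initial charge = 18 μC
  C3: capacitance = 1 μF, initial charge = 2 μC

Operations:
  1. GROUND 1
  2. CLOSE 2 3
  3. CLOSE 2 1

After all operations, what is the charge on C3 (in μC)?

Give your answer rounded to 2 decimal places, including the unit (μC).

Answer: 4.00 μC

Derivation:
Initial: C1(6μF, Q=10μC, V=1.67V), C2(4μF, Q=18μC, V=4.50V), C3(1μF, Q=2μC, V=2.00V)
Op 1: GROUND 1: Q1=0; energy lost=8.333
Op 2: CLOSE 2-3: Q_total=20.00, C_total=5.00, V=4.00; Q2=16.00, Q3=4.00; dissipated=2.500
Op 3: CLOSE 2-1: Q_total=16.00, C_total=10.00, V=1.60; Q2=6.40, Q1=9.60; dissipated=19.200
Final charges: Q1=9.60, Q2=6.40, Q3=4.00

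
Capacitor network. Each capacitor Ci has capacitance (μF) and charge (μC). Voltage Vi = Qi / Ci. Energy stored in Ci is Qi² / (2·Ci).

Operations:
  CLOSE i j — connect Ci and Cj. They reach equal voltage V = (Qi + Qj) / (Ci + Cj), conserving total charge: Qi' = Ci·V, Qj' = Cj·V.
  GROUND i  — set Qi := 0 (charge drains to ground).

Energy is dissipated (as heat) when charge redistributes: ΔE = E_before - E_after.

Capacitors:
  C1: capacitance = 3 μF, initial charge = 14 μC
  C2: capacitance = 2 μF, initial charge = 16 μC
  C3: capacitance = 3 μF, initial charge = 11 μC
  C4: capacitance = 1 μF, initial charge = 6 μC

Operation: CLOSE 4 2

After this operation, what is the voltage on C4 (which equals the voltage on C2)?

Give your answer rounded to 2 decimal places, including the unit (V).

Initial: C1(3μF, Q=14μC, V=4.67V), C2(2μF, Q=16μC, V=8.00V), C3(3μF, Q=11μC, V=3.67V), C4(1μF, Q=6μC, V=6.00V)
Op 1: CLOSE 4-2: Q_total=22.00, C_total=3.00, V=7.33; Q4=7.33, Q2=14.67; dissipated=1.333

Answer: 7.33 V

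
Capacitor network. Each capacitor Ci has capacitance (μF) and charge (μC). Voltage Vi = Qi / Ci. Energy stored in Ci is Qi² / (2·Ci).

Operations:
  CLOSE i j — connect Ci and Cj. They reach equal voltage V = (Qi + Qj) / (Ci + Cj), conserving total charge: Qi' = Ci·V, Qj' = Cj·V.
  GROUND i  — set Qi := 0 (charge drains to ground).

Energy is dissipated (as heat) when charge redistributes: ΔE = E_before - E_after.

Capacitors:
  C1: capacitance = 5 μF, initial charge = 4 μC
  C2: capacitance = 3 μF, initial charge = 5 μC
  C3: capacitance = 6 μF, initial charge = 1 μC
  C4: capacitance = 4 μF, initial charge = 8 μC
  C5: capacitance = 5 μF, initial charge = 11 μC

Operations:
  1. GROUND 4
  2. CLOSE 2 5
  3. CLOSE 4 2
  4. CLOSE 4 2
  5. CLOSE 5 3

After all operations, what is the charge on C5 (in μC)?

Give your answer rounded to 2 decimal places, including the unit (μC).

Initial: C1(5μF, Q=4μC, V=0.80V), C2(3μF, Q=5μC, V=1.67V), C3(6μF, Q=1μC, V=0.17V), C4(4μF, Q=8μC, V=2.00V), C5(5μF, Q=11μC, V=2.20V)
Op 1: GROUND 4: Q4=0; energy lost=8.000
Op 2: CLOSE 2-5: Q_total=16.00, C_total=8.00, V=2.00; Q2=6.00, Q5=10.00; dissipated=0.267
Op 3: CLOSE 4-2: Q_total=6.00, C_total=7.00, V=0.86; Q4=3.43, Q2=2.57; dissipated=3.429
Op 4: CLOSE 4-2: Q_total=6.00, C_total=7.00, V=0.86; Q4=3.43, Q2=2.57; dissipated=0.000
Op 5: CLOSE 5-3: Q_total=11.00, C_total=11.00, V=1.00; Q5=5.00, Q3=6.00; dissipated=4.583
Final charges: Q1=4.00, Q2=2.57, Q3=6.00, Q4=3.43, Q5=5.00

Answer: 5.00 μC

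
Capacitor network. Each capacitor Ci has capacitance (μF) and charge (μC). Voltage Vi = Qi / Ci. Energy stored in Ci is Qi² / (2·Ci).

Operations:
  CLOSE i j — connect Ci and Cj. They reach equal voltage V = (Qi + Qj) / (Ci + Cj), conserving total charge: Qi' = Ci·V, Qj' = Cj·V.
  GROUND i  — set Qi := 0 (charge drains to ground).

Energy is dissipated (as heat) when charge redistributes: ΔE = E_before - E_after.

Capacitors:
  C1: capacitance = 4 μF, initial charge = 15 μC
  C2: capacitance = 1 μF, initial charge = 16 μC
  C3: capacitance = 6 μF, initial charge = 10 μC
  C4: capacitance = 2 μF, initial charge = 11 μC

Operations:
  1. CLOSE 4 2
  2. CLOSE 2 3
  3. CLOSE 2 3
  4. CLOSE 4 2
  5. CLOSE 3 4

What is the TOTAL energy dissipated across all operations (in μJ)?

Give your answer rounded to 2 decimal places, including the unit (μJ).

Answer: 86.14 μJ

Derivation:
Initial: C1(4μF, Q=15μC, V=3.75V), C2(1μF, Q=16μC, V=16.00V), C3(6μF, Q=10μC, V=1.67V), C4(2μF, Q=11μC, V=5.50V)
Op 1: CLOSE 4-2: Q_total=27.00, C_total=3.00, V=9.00; Q4=18.00, Q2=9.00; dissipated=36.750
Op 2: CLOSE 2-3: Q_total=19.00, C_total=7.00, V=2.71; Q2=2.71, Q3=16.29; dissipated=23.048
Op 3: CLOSE 2-3: Q_total=19.00, C_total=7.00, V=2.71; Q2=2.71, Q3=16.29; dissipated=0.000
Op 4: CLOSE 4-2: Q_total=20.71, C_total=3.00, V=6.90; Q4=13.81, Q2=6.90; dissipated=13.170
Op 5: CLOSE 3-4: Q_total=30.10, C_total=8.00, V=3.76; Q3=22.57, Q4=7.52; dissipated=13.170
Total dissipated: 86.138 μJ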